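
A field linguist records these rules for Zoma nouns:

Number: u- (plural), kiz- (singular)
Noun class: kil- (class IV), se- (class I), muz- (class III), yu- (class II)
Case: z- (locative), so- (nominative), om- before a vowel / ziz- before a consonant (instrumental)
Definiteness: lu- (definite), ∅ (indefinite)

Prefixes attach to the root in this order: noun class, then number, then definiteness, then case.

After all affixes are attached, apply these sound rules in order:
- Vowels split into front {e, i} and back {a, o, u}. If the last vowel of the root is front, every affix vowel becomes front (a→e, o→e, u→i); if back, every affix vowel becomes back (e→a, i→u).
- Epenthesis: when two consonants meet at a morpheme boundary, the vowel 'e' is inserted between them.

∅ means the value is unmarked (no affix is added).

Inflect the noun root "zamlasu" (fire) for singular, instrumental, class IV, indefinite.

zuzekuzekulezamlasu

Attach noun class class IV kil- → kilzamlasu.
Attach number singular kiz- → kizkilzamlasu.
definiteness = indefinite: zero marking, form stays kizkilzamlasu.
Attach case instrumental ziz- (before consonant 'k') → zizkizkilzamlasu.
Apply vowel harmony: zizkizkilzamlasu → zuzkuzkulzamlasu.
Apply epenthesis: zuzkuzkulzamlasu → zuzekuzekulezamlasu.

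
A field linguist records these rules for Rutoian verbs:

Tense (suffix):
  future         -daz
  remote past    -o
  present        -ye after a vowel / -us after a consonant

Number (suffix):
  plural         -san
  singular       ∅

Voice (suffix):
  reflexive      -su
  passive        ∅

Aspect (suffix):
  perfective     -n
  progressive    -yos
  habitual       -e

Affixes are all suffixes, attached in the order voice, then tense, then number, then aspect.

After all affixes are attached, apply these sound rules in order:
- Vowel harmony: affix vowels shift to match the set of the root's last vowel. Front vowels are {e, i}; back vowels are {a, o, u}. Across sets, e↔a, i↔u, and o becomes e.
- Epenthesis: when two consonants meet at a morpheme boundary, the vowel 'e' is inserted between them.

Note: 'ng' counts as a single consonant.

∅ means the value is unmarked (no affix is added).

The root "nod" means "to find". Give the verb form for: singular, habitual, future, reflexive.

nodesudaza

Attach voice reflexive -su → nodsu.
Attach tense future -daz → nodsudaz.
number = singular: zero marking, form stays nodsudaz.
Attach aspect habitual -e → nodsudaze.
Apply vowel harmony: nodsudaze → nodsudaza.
Apply epenthesis: nodsudaza → nodesudaza.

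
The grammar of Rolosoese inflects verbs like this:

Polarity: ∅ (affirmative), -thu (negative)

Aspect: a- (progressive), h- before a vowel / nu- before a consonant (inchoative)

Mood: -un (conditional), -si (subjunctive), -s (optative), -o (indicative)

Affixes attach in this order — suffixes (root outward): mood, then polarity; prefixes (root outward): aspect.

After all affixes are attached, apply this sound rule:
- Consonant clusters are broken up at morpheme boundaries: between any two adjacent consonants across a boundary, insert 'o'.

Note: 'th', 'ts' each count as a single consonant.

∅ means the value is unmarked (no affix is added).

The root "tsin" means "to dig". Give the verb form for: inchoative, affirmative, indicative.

Attach mood indicative -o → tsino.
Attach aspect inchoative nu- (before consonant 'ts') → nutsino.
polarity = affirmative: zero marking, form stays nutsino.
Epenthesis: no change.

nutsino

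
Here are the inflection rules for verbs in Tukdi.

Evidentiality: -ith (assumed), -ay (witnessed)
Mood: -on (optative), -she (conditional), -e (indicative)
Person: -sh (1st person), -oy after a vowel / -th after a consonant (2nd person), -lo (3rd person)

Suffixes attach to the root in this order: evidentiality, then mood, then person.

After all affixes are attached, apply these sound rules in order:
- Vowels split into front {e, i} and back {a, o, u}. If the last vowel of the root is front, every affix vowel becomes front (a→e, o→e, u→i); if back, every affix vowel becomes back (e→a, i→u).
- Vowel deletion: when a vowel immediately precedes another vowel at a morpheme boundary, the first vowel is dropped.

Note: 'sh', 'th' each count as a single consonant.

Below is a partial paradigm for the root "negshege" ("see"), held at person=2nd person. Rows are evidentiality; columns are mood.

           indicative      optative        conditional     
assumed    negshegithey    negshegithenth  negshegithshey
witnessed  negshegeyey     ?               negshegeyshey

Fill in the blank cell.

Attach evidentiality witnessed -ay → negshegeay.
Attach mood optative -on → negshegeayon.
Attach person 2nd person -th (after consonant 'n') → negshegeayonth.
Apply vowel harmony: negshegeayonth → negshegeeyenth.
Apply vowel deletion: negshegeeyenth → negshegeyenth.

negshegeyenth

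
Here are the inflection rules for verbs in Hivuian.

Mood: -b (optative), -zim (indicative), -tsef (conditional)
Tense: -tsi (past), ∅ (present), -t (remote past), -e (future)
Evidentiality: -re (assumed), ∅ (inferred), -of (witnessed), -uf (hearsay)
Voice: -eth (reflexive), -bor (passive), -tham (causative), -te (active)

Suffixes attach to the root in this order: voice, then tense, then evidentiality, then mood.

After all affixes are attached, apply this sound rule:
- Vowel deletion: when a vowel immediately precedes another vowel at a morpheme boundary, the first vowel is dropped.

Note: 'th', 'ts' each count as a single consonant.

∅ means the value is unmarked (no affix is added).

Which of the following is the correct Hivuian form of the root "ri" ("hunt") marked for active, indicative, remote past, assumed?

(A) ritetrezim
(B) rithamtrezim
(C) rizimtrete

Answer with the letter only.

A

Attach voice active -te → rite.
Attach tense remote past -t → ritet.
Attach evidentiality assumed -re → ritetre.
Attach mood indicative -zim → ritetrezim.
Vowel deletion: no change.
So the correct form is ritetrezim, option (A).
(C) rizimtrete is wrong: it has the affixes in the wrong order.
(B) rithamtrezim is wrong: it uses causative instead of active for voice.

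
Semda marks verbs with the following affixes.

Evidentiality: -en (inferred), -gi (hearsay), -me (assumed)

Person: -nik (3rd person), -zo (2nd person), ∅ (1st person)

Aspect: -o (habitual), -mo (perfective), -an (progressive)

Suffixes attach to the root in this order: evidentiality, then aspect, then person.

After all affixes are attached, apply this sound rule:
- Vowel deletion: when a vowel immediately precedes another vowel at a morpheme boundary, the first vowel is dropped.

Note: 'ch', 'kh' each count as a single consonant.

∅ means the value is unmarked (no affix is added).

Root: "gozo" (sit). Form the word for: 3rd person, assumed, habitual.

Attach evidentiality assumed -me → gozome.
Attach aspect habitual -o → gozomeo.
Attach person 3rd person -nik → gozomeonik.
Apply vowel deletion: gozomeonik → gozomonik.

gozomonik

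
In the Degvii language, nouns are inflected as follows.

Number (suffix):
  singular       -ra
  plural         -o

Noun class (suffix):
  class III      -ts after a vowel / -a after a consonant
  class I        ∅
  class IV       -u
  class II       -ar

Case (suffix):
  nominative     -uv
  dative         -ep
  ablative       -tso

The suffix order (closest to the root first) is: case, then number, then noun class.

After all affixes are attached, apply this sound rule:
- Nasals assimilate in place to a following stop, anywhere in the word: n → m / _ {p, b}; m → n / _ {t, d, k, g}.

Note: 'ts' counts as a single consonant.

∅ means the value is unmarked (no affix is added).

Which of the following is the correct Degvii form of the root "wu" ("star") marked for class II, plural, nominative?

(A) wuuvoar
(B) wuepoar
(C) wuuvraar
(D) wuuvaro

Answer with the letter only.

A

Attach case nominative -uv → wuuv.
Attach number plural -o → wuuvo.
Attach noun class class II -ar → wuuvoar.
Nasal assimilation: no change.
So the correct form is wuuvoar, option (A).
(C) wuuvraar is wrong: it uses singular instead of plural for number.
(D) wuuvaro is wrong: it has the affixes in the wrong order.
(B) wuepoar is wrong: it uses dative instead of nominative for case.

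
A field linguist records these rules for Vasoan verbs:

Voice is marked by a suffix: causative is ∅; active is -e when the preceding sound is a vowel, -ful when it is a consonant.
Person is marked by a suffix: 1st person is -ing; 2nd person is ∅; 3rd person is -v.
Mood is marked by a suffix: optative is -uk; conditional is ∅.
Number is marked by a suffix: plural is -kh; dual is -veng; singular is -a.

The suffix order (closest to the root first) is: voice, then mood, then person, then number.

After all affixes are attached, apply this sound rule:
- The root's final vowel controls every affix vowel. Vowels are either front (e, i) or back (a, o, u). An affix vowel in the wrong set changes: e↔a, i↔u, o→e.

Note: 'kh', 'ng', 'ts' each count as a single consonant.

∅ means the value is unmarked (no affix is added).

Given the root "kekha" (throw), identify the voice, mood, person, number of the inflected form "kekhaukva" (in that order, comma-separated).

causative, optative, 3rd person, singular

Segment: kekha-uk-v-a.
voice: ∅ → causative.
mood: -uk → optative.
person: -v → 3rd person.
number: -a → singular.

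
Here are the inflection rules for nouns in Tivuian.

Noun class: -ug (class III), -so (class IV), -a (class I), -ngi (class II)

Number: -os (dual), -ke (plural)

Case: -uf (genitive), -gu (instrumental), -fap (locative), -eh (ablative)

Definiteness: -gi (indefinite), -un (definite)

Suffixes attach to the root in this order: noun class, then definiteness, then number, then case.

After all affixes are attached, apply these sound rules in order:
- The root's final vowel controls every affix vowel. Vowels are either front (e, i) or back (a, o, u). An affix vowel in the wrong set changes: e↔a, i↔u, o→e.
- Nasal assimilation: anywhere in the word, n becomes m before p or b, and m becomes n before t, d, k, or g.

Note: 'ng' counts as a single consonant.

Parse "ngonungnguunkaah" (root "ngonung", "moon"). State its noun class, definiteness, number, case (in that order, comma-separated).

Segment: ngonung-ngi-un-ke-eh.
noun class: -ngi → class II.
definiteness: -un → definite.
number: -ke → plural.
case: -eh → ablative.

class II, definite, plural, ablative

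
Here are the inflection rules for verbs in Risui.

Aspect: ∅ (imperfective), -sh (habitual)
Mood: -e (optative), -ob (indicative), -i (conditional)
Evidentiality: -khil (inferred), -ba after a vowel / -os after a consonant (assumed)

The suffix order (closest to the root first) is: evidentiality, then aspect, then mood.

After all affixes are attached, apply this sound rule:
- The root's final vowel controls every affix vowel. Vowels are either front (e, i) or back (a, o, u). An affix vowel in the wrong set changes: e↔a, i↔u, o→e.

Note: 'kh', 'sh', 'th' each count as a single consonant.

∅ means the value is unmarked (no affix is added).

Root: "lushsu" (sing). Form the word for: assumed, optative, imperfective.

Attach evidentiality assumed -ba (after vowel 'u') → lushsuba.
aspect = imperfective: zero marking, form stays lushsuba.
Attach mood optative -e → lushsubae.
Apply vowel harmony: lushsubae → lushsubaa.

lushsubaa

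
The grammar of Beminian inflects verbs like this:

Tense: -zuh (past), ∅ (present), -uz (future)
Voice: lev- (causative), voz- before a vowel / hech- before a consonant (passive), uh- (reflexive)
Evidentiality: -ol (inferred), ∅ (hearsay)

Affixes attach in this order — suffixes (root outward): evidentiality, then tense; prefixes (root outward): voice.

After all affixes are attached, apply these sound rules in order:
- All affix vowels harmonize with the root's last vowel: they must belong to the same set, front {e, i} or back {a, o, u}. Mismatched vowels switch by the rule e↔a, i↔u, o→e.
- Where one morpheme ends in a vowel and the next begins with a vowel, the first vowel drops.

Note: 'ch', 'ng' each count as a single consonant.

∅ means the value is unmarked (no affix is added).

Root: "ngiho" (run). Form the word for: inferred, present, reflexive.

Attach evidentiality inferred -ol → ngihool.
tense = present: zero marking, form stays ngihool.
Attach voice reflexive uh- → uhngihool.
Vowel harmony: no change.
Apply vowel deletion: uhngihool → uhngihol.

uhngihol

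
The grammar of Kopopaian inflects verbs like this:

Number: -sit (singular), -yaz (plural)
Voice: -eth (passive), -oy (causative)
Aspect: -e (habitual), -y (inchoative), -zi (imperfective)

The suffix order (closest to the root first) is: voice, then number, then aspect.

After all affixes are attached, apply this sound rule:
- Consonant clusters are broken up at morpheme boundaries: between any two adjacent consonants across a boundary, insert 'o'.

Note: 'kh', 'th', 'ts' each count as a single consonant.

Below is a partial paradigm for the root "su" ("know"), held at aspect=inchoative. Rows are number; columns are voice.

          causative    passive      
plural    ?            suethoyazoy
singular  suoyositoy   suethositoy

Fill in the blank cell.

Attach voice causative -oy → suoy.
Attach number plural -yaz → suoyyaz.
Attach aspect inchoative -y → suoyyazy.
Apply epenthesis: suoyyazy → suoyoyazoy.

suoyoyazoy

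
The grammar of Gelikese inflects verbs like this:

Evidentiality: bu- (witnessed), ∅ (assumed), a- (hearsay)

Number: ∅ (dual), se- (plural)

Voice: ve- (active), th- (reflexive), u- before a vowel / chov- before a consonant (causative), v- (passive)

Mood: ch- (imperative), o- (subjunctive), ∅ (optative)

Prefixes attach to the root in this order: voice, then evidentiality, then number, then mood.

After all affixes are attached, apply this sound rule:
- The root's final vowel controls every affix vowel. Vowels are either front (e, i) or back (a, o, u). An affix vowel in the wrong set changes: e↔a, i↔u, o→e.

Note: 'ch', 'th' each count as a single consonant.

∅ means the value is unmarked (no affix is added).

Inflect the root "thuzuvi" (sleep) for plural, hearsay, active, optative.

Attach voice active ve- → vethuzuvi.
Attach evidentiality hearsay a- → avethuzuvi.
Attach number plural se- → seavethuzuvi.
mood = optative: zero marking, form stays seavethuzuvi.
Apply vowel harmony: seavethuzuvi → seevethuzuvi.

seevethuzuvi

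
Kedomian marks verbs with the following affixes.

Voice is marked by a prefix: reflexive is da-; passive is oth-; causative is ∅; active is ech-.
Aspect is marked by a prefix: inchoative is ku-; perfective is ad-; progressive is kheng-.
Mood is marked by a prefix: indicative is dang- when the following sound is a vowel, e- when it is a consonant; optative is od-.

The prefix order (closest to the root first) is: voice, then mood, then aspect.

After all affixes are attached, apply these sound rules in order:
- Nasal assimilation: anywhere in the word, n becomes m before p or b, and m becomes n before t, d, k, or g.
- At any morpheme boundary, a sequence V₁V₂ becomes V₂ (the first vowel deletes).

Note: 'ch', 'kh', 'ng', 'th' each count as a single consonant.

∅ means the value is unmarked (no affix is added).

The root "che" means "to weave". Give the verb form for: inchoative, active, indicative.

kudangechche

Attach voice active ech- → echche.
Attach mood indicative dang- (before vowel 'e') → dangechche.
Attach aspect inchoative ku- → kudangechche.
Nasal assimilation: no change.
Vowel deletion: no change.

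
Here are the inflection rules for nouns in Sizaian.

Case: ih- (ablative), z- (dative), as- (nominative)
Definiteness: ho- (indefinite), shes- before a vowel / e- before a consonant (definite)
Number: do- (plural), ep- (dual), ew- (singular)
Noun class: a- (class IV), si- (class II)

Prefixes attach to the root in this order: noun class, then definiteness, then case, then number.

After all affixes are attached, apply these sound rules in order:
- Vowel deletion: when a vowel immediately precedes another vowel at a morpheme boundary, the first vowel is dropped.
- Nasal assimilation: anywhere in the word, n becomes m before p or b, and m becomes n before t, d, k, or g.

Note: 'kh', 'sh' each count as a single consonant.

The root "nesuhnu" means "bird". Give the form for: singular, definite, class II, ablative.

ewihesinesuhnu

Attach noun class class II si- → sinesuhnu.
Attach definiteness definite e- (before consonant 's') → esinesuhnu.
Attach case ablative ih- → ihesinesuhnu.
Attach number singular ew- → ewihesinesuhnu.
Vowel deletion: no change.
Nasal assimilation: no change.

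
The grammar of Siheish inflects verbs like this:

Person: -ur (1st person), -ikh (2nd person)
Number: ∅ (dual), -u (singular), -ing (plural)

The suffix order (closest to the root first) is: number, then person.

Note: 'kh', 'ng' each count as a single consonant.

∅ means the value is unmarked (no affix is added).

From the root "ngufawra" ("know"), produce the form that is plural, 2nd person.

ngufawraingikh

Attach number plural -ing → ngufawraing.
Attach person 2nd person -ikh → ngufawraingikh.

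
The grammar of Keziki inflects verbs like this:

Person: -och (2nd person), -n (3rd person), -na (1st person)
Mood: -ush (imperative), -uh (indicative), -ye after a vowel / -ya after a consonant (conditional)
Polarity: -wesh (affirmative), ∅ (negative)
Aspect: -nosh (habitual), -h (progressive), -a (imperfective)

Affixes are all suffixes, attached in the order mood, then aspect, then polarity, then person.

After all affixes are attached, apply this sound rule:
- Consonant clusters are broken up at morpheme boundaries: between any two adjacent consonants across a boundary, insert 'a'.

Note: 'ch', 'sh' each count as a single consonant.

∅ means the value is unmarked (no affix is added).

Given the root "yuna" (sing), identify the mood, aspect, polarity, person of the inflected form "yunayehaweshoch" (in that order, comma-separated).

Segment: yuna-ye-h-wesh-och.
mood: -ye/ya → conditional.
aspect: -h → progressive.
polarity: -wesh → affirmative.
person: -och → 2nd person.

conditional, progressive, affirmative, 2nd person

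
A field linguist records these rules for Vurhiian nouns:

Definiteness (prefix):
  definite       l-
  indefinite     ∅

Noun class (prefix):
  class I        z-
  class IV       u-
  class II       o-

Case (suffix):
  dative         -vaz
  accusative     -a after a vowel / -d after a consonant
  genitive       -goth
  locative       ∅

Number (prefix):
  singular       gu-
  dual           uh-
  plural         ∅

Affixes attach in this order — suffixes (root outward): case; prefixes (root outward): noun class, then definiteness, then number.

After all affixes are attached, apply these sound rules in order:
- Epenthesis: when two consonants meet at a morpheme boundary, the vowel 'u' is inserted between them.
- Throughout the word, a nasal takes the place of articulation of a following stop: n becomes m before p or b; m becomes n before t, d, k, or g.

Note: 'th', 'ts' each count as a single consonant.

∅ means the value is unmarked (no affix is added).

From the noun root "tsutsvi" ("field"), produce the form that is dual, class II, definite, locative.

uhulotsutsvi

Attach noun class class II o- → otsutsvi.
Attach definiteness definite l- → lotsutsvi.
Attach number dual uh- → uhlotsutsvi.
case = locative: zero marking, form stays uhlotsutsvi.
Apply epenthesis: uhlotsutsvi → uhulotsutsvi.
Nasal assimilation: no change.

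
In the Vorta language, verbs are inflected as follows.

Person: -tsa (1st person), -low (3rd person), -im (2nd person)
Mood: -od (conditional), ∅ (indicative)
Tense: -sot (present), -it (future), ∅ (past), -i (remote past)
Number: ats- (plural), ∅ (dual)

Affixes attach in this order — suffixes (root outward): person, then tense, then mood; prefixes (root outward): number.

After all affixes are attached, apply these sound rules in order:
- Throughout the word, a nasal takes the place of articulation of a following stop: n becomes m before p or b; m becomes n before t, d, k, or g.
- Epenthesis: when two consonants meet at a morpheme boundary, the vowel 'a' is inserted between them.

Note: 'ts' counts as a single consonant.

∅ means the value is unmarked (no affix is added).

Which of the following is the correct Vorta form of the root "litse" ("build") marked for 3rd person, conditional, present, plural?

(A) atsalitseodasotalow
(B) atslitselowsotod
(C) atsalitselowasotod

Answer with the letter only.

C

Attach person 3rd person -low → litselow.
Attach tense present -sot → litselowsot.
Attach mood conditional -od → litselowsotod.
Attach number plural ats- → atslitselowsotod.
Nasal assimilation: no change.
Apply epenthesis: atslitselowsotod → atsalitselowasotod.
So the correct form is atsalitselowasotod, option (C).
(B) atslitselowsotod is wrong: it fails to apply the sound rule(s).
(A) atsalitseodasotalow is wrong: it has the affixes in the wrong order.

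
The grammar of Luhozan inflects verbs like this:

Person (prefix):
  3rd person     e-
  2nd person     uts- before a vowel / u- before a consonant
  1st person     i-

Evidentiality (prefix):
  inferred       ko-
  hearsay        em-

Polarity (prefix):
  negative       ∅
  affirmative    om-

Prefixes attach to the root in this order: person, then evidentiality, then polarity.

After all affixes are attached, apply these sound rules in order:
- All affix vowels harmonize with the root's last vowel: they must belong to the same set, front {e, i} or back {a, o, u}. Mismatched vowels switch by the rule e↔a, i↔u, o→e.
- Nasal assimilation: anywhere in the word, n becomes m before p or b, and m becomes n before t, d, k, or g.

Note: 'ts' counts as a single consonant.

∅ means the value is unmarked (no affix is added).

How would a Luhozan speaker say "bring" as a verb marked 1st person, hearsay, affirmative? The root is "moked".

Attach person 1st person i- → imoked.
Attach evidentiality hearsay em- → emimoked.
Attach polarity affirmative om- → omemimoked.
Apply vowel harmony: omemimoked → ememimoked.
Nasal assimilation: no change.

ememimoked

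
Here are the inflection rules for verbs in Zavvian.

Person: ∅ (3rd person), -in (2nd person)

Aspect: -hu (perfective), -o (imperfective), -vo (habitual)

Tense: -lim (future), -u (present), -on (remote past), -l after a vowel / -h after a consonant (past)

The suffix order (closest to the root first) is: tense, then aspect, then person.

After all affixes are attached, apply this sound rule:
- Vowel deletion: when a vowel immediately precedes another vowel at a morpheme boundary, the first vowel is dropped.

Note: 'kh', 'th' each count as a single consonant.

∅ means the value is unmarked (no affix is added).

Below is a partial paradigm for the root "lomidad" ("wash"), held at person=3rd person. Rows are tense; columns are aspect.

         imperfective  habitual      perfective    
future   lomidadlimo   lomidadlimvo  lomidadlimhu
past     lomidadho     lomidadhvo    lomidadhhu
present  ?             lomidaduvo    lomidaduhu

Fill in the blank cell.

lomidado

Attach tense present -u → lomidadu.
Attach aspect imperfective -o → lomidaduo.
person = 3rd person: zero marking, form stays lomidaduo.
Apply vowel deletion: lomidaduo → lomidado.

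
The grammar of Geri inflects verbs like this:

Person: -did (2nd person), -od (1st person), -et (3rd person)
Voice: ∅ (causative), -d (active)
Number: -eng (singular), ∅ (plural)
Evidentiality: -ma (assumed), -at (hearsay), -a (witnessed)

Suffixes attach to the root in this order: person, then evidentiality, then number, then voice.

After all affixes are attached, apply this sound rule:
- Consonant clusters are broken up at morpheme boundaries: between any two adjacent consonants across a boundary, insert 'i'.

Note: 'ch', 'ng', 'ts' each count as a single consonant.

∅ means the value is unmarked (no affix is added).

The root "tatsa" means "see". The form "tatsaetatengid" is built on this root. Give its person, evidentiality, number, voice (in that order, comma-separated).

3rd person, hearsay, singular, active

Segment: tatsa-et-at-eng-d.
person: -et → 3rd person.
evidentiality: -at → hearsay.
number: -eng → singular.
voice: -d → active.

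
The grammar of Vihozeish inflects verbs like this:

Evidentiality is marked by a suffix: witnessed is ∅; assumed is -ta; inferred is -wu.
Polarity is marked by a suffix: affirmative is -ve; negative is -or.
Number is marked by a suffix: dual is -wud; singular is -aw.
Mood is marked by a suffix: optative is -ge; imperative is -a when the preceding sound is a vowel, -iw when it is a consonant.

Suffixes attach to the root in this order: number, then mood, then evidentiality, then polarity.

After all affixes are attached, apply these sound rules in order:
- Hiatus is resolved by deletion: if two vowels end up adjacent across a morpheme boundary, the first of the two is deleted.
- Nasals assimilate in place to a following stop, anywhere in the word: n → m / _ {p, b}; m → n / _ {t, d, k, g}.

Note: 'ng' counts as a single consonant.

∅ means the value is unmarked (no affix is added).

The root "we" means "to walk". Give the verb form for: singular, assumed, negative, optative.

Attach number singular -aw → weaw.
Attach mood optative -ge → weawge.
Attach evidentiality assumed -ta → weawgeta.
Attach polarity negative -or → weawgetaor.
Apply vowel deletion: weawgetaor → wawgetor.
Nasal assimilation: no change.

wawgetor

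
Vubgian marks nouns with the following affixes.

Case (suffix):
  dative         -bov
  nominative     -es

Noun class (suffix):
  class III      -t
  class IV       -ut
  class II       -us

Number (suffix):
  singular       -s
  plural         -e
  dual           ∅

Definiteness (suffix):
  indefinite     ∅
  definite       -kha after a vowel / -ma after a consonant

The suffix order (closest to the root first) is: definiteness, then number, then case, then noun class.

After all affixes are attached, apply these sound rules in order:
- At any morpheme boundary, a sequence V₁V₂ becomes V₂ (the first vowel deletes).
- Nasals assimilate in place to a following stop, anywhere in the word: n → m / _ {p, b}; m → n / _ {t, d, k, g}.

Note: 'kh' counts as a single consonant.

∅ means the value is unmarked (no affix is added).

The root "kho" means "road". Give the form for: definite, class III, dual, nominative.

Attach definiteness definite -kha (after vowel 'o') → khokha.
number = dual: zero marking, form stays khokha.
Attach case nominative -es → khokhaes.
Attach noun class class III -t → khokhaest.
Apply vowel deletion: khokhaest → khokhest.
Nasal assimilation: no change.

khokhest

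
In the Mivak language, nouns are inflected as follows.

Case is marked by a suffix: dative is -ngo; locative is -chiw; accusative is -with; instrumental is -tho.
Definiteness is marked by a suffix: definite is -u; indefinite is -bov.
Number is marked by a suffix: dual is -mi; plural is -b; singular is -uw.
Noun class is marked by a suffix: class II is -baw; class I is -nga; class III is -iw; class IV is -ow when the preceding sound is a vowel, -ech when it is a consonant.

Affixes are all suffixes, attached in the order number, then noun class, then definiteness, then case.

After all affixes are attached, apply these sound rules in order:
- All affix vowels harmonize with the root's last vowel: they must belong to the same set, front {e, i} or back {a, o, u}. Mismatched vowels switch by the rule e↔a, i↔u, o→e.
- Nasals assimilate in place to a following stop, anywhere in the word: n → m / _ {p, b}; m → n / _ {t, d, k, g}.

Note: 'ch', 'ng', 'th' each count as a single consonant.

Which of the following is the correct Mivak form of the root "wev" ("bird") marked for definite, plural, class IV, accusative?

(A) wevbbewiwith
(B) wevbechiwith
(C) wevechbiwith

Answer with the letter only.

B

Attach number plural -b → wevb.
Attach noun class class IV -ech (after consonant 'b') → wevbech.
Attach definiteness definite -u → wevbechu.
Attach case accusative -with → wevbechuwith.
Apply vowel harmony: wevbechuwith → wevbechiwith.
Nasal assimilation: no change.
So the correct form is wevbechiwith, option (B).
(A) wevbbewiwith is wrong: it uses class II instead of class IV for noun class.
(C) wevechbiwith is wrong: it has the affixes in the wrong order.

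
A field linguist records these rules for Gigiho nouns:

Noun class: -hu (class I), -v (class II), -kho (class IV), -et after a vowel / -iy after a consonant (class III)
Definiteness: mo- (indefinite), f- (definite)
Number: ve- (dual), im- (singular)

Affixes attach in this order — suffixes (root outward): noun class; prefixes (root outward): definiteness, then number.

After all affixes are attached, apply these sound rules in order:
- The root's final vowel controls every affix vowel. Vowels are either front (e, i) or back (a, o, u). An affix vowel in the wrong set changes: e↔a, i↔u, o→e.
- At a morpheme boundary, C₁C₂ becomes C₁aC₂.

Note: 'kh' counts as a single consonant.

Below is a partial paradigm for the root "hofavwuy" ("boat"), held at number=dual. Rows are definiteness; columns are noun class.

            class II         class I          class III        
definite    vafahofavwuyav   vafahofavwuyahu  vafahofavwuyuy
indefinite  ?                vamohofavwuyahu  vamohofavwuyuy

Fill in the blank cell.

Attach definiteness indefinite mo- → mohofavwuy.
Attach noun class class II -v → mohofavwuyv.
Attach number dual ve- → vemohofavwuyv.
Apply vowel harmony: vemohofavwuyv → vamohofavwuyv.
Apply epenthesis: vamohofavwuyv → vamohofavwuyav.

vamohofavwuyav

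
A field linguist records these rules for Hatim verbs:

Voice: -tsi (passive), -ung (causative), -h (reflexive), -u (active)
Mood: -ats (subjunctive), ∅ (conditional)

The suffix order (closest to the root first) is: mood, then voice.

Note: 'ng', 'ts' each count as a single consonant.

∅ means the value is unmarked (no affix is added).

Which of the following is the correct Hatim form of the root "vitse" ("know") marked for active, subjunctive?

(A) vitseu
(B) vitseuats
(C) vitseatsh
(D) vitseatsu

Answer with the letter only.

Attach mood subjunctive -ats → vitseats.
Attach voice active -u → vitseatsu.
So the correct form is vitseatsu, option (D).
(C) vitseatsh is wrong: it uses reflexive instead of active for voice.
(B) vitseuats is wrong: it has the affixes in the wrong order.
(A) vitseu is wrong: it uses conditional instead of subjunctive for mood.

D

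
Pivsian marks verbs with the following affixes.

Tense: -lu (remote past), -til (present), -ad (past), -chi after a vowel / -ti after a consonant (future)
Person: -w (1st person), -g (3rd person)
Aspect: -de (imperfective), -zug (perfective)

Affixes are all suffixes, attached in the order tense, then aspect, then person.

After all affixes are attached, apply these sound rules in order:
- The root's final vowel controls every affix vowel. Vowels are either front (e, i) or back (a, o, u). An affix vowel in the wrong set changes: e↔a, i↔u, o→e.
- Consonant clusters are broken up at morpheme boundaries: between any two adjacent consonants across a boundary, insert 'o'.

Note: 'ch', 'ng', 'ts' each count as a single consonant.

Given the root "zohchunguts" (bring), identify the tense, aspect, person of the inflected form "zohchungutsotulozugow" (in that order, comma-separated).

Segment: zohchunguts-til-zug-w.
tense: -til → present.
aspect: -zug → perfective.
person: -w → 1st person.

present, perfective, 1st person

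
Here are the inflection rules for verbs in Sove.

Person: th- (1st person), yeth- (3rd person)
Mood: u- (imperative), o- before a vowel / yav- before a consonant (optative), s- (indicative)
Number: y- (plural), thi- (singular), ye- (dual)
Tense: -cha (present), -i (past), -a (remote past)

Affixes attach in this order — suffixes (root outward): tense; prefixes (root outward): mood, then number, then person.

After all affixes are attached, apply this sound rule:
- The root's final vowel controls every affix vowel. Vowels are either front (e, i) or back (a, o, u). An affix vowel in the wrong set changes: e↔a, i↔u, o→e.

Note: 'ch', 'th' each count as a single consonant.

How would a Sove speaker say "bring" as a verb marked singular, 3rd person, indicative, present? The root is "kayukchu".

yaththuskayukchucha

Attach mood indicative s- → skayukchu.
Attach tense present -cha → skayukchucha.
Attach number singular thi- → thiskayukchucha.
Attach person 3rd person yeth- → yeththiskayukchucha.
Apply vowel harmony: yeththiskayukchucha → yaththuskayukchucha.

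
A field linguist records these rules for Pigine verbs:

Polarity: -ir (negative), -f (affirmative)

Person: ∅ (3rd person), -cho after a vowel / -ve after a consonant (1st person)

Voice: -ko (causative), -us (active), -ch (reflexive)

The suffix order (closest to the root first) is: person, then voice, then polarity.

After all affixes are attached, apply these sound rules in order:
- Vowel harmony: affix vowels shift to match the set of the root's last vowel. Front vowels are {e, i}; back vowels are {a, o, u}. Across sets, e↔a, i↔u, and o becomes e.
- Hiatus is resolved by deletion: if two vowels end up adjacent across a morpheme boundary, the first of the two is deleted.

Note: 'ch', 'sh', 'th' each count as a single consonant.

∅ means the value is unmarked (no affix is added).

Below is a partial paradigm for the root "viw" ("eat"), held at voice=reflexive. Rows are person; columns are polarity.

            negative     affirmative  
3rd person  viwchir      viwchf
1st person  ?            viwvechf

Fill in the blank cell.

viwvechir

Attach person 1st person -ve (after consonant 'w') → viwve.
Attach voice reflexive -ch → viwvech.
Attach polarity negative -ir → viwvechir.
Vowel harmony: no change.
Vowel deletion: no change.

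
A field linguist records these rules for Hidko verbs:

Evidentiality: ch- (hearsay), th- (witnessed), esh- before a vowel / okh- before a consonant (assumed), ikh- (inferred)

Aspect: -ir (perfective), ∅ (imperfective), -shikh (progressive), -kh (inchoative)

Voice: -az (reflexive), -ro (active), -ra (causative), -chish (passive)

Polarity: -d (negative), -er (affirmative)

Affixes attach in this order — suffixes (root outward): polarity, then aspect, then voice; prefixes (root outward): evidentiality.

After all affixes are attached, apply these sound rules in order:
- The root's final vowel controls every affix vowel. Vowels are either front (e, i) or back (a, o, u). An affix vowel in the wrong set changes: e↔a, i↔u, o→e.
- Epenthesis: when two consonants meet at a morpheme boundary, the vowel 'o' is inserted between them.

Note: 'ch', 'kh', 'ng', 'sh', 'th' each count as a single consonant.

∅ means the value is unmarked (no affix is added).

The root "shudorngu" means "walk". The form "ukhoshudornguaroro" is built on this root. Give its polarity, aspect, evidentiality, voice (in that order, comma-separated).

Segment: ikh-shudorngu-er-ro.
polarity: -er → affirmative.
aspect: ∅ → imperfective.
evidentiality: ikh- → inferred.
voice: -ro → active.

affirmative, imperfective, inferred, active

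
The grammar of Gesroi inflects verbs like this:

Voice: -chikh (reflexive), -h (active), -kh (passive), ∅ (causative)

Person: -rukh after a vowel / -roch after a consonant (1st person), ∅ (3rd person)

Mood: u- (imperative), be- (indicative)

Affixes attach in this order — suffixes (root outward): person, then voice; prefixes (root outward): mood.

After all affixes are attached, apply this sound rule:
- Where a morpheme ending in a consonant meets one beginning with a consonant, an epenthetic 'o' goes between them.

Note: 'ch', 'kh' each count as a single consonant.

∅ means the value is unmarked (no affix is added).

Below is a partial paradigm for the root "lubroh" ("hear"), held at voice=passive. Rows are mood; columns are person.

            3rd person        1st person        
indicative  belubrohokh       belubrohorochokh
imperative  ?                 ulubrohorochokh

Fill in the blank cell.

ulubrohokh

Attach mood imperative u- → ulubroh.
person = 3rd person: zero marking, form stays ulubroh.
Attach voice passive -kh → ulubrohkh.
Apply epenthesis: ulubrohkh → ulubrohokh.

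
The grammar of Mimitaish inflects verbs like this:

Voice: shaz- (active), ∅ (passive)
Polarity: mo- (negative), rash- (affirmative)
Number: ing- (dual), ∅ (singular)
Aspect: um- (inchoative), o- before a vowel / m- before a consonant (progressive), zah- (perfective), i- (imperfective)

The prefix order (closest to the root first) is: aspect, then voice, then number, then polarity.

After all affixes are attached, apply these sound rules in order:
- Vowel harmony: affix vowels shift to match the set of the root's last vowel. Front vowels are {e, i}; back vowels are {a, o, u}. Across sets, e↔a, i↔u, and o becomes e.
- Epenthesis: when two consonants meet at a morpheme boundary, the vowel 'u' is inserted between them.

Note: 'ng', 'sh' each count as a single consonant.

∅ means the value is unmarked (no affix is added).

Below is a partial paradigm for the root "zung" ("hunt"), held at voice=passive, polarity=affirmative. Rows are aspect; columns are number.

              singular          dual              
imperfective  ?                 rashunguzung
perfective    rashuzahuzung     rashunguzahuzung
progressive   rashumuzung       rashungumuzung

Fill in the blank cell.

Attach aspect imperfective i- → izung.
voice = passive: zero marking, form stays izung.
number = singular: zero marking, form stays izung.
Attach polarity affirmative rash- → rashizung.
Apply vowel harmony: rashizung → rashuzung.
Epenthesis: no change.

rashuzung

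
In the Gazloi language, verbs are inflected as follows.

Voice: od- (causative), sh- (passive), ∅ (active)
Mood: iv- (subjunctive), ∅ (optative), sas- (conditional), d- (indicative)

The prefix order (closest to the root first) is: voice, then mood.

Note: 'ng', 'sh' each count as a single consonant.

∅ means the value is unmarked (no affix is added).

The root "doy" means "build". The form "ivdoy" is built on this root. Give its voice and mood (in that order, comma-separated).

active, subjunctive

Segment: iv-doy.
voice: ∅ → active.
mood: iv- → subjunctive.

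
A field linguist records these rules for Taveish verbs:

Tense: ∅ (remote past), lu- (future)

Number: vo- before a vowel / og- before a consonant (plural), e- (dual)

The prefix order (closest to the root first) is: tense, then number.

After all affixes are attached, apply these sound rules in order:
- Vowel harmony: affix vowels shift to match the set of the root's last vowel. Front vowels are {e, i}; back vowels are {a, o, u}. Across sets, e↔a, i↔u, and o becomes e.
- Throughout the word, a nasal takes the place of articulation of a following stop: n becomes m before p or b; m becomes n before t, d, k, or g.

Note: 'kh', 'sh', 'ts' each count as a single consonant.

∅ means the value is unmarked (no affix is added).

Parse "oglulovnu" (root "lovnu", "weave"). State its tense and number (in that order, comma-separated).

future, plural

Segment: og-lu-lovnu.
tense: lu- → future.
number: vo/og- → plural.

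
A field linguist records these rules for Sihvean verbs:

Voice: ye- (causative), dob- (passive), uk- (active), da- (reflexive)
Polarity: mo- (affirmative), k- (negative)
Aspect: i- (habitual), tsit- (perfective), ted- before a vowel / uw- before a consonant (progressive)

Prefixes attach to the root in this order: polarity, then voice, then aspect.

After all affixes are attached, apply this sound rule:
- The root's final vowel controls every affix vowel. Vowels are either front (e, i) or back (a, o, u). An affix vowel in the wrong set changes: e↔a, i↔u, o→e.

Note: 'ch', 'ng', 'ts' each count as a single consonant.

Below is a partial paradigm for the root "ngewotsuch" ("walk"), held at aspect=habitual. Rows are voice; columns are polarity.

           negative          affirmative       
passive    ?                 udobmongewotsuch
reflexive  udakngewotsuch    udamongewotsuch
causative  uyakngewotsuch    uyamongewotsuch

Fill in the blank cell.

Attach polarity negative k- → kngewotsuch.
Attach voice passive dob- → dobkngewotsuch.
Attach aspect habitual i- → idobkngewotsuch.
Apply vowel harmony: idobkngewotsuch → udobkngewotsuch.

udobkngewotsuch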